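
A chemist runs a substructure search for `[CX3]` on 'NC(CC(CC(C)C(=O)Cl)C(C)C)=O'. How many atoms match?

2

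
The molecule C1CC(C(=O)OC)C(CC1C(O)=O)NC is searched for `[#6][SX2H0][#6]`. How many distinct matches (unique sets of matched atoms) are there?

0

[#6][SX2H0][#6] is the SMARTS for a thioether: an aliphatic sulfur bridging two carbons with no H on the sulfur.
No fragment in the molecule satisfies every constraint, giving 0 matches.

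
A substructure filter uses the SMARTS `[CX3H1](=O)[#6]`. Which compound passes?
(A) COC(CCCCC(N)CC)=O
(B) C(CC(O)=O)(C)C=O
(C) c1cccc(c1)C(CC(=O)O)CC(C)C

B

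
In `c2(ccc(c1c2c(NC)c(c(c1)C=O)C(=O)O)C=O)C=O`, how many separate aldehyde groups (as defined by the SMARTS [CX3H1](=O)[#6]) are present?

3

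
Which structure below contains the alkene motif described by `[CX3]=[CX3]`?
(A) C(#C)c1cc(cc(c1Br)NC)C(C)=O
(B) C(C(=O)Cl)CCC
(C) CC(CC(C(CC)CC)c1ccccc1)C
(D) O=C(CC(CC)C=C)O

D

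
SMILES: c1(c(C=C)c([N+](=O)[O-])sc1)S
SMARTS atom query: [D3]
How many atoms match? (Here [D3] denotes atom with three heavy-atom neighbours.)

4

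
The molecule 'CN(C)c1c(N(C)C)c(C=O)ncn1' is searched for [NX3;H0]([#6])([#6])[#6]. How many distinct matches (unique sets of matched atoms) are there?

2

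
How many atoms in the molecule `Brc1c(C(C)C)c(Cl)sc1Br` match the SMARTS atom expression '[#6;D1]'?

2

The query [#6;D1] means: carbon bonded to exactly one heavy atom.
Check the 11 heavy atoms by environment: 1× s (aromatic, D2) → no; 4× c (aromatic, D3) → no; 2× Br (D1) → no; 1× Cl (D1) → no; 1× C (D3) → no; 2× C (D1) → match.
That gives 2 matching atoms.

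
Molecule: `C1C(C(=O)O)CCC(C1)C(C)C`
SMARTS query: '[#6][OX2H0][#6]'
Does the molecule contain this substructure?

The pattern [#6][OX2H0][#6] describes an aliphatic oxygen bridging two carbons with no H on the oxygen — an ether.
The closest candidate here is a carboxylic acid group (-C(=O)OH), but the -OH oxygen has H1; the =O is OX1, not OX2. No other fragment satisfies the full query, so there is no match.

No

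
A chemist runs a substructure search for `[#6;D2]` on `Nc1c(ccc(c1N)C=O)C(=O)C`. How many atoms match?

The query [#6;D2] means: any carbon bonded to exactly two heavy atoms.
Check the 13 heavy atoms by environment: 2× c (aromatic, D2) → match; 4× c (aromatic, D3) → no; 1× C (D2) → match; 2× O (D1) → no; 2× N (D1) → no; 1× C (D3) → no; 1× C (D1) → no.
Summing the matching environments: 2 + 1 = 3 matching atoms.

3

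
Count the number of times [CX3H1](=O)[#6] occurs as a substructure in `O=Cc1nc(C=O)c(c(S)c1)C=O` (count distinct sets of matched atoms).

[CX3H1](=O)[#6] is the SMARTS for an aldehyde: an sp2 carbon with one H, double-bonded to O and single-bonded to carbon.
The molecule carries 3 separate instances of an aldehyde (-CHO) meeting every constraint; each maps to a distinct set of atoms, giving 3 matches.

3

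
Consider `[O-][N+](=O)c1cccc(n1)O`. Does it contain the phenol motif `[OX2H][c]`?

The pattern [OX2H][c] describes a hydroxyl oxygen attached to an aromatic carbon — a phenol.
The molecule carries a hydroxyl group (-OH), whose atoms satisfy every constraint of the query, so the pattern matches.

Yes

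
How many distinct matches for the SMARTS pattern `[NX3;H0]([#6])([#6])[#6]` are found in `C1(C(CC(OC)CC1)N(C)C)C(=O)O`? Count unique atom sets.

1

[NX3;H0]([#6])([#6])[#6] is the SMARTS for a tertiary amine: a trivalent nitrogen with no H, bonded to three carbons.
Exactly one fragment in the molecule meets all constraints, giving 1 match.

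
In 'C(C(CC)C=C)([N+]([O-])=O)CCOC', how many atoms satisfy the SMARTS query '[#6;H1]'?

3

The query [#6;H1] means: any carbon bearing exactly one hydrogen.
Check the 13 heavy atoms by environment: 4× C (H2) → no; 3× C (H1) → match; 2× C (H3) → no; 2× O (H0) → no; 1× N (charge +1, H0) → no; 1× O (charge -1, H0) → no.
That gives 3 matching atoms.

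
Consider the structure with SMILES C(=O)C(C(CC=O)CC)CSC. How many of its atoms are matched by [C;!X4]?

The query [C;!X4] means: aliphatic carbon that does not have four total connections.
Check the 12 heavy atoms by environment: 7× C (X4) → no; 2× C (X3) → match; 2× O (X1) → no; 1× S (X2) → no.
That gives 2 matching atoms.

2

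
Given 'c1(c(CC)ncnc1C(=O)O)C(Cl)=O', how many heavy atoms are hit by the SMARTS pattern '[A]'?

The query [A] means: A matches any aliphatic (non-aromatic) heavy atom.
Check the 14 heavy atoms by environment: 2× n (aromatic) → no; 4× c (aromatic) → no; 4× C → match; 3× O → match; 1× Cl → match.
Summing the matching environments: 4 + 3 + 1 = 8 matching atoms.

8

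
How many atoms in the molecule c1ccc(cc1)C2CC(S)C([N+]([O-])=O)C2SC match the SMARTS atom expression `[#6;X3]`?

6

The query [#6;X3] means: any carbon (aromatic or not) with three total connections.
Check the 17 heavy atoms by environment: 6× C (X4) → no; 2× S (X2) → no; 6× c (aromatic, X3) → match; 1× N (charge +1, X3) → no; 1× O (charge -1, X1) → no; 1× O (X1) → no.
That gives 6 matching atoms.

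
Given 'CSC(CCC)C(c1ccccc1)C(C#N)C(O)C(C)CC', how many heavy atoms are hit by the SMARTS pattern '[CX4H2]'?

3

The query [CX4H2] means: sp3 carbon (X4) with exactly two hydrogens.
Check the 22 heavy atoms by environment: 4× C (H3, X4) → no; 5× C (H1, X4) → no; 3× C (H2, X4) → match; 1× O (H1, X2) → no; 1× C (H0, X2) → no; 1× N (H0, X1) → no; 1× S (H0, X2) → no; 1× c (aromatic, H0, X3) → no; 5× c (aromatic, H1, X3) → no.
That gives 3 matching atoms.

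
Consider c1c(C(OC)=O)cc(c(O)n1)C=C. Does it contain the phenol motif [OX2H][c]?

The pattern [OX2H][c] describes a hydroxyl oxygen attached to an aromatic carbon — a phenol.
The molecule carries a hydroxyl group (-OH), whose atoms satisfy every constraint of the query, so the pattern matches.

Yes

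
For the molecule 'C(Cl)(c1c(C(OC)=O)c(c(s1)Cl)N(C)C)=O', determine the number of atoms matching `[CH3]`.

3

The query [CH3] means: aliphatic carbon with exactly three hydrogens.
Check the 16 heavy atoms by environment: 1× s (aromatic, H0) → no; 4× c (aromatic, H0) → no; 2× C (H0) → no; 3× O (H0) → no; 2× Cl (H0) → no; 1× N (H0) → no; 3× C (H3) → match.
That gives 3 matching atoms.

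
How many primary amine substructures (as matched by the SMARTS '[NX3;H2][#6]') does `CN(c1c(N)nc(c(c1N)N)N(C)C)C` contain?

3

[NX3;H2][#6] is the SMARTS for a primary amine: a trivalent nitrogen with two H attached to carbon.
The molecule carries 3 separate instances of a primary amino group (-NH2) meeting every constraint; each maps to a distinct set of atoms, giving 3 matches.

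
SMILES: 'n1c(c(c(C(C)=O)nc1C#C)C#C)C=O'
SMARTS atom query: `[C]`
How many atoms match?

7

The query [C] means: uppercase C matches aliphatic (non-aromatic) carbon only.
Check the 15 heavy atoms by environment: 2× n (aromatic) → no; 4× c (aromatic) → no; 7× C → match; 2× O → no.
That gives 7 matching atoms.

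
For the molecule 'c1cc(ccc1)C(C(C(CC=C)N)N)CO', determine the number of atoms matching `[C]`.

7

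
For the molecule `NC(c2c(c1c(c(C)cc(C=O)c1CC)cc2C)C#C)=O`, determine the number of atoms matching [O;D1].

2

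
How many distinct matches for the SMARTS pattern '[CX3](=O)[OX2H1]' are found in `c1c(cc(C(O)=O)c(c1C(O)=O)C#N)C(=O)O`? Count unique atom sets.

3

[CX3](=O)[OX2H1] is the SMARTS for a carboxylic acid: an sp2 carbon double-bonded to O and single-bonded to an -OH oxygen.
The molecule carries 3 separate instances of a carboxylic acid group (-C(=O)OH) meeting every constraint; each maps to a distinct set of atoms, giving 3 matches.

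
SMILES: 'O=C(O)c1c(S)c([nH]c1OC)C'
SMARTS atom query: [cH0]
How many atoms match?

The query [cH0] means: aromatic carbon with no attached hydrogen (substituted or ring-fusion).
Check the 12 heavy atoms by environment: 1× n (aromatic, H1) → no; 4× c (aromatic, H0) → match; 2× O (H0) → no; 2× C (H3) → no; 1× C (H0) → no; 1× O (H1) → no; 1× S (H1) → no.
That gives 4 matching atoms.

4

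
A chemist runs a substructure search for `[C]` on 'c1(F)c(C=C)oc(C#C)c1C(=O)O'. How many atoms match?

5

The query [C] means: uppercase C matches aliphatic (non-aromatic) carbon only.
Check the 13 heavy atoms by environment: 1× o (aromatic) → no; 4× c (aromatic) → no; 5× C → match; 2× O → no; 1× F → no.
That gives 5 matching atoms.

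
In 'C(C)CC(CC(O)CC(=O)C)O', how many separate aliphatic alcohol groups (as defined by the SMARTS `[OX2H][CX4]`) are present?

[OX2H][CX4] is the SMARTS for an aliphatic alcohol: a hydroxyl oxygen bound to an sp3 (X4) carbon.
The molecule carries 2 separate instances of a hydroxyl group (-OH) meeting every constraint; each maps to a distinct set of atoms, giving 2 matches.

2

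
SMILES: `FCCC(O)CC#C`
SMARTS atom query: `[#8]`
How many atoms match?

The query [#8] means: #8 matches any oxygen atom.
Check the 8 heavy atoms by environment: 6× C → no; 1× F → no; 1× O → match.
That gives 1 matching atom.

1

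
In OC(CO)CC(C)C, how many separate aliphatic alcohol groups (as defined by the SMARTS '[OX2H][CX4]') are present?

2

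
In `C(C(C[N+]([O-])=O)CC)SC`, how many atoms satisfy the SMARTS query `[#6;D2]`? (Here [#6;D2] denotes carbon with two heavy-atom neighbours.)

The query [#6;D2] means: any carbon bonded to exactly two heavy atoms.
Check the 10 heavy atoms by environment: 3× C (D2) → match; 1× C (D3) → no; 1× N (charge +1, D3) → no; 1× O (charge -1, D1) → no; 1× O (D1) → no; 1× S (D2) → no; 2× C (D1) → no.
That gives 3 matching atoms.

3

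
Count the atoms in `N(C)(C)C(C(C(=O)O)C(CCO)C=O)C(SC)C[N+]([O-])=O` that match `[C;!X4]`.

2

The query [C;!X4] means: aliphatic carbon that does not have four total connections.
Check the 21 heavy atoms by environment: 10× C (X4) → no; 1× N (X3) → no; 1× S (X2) → no; 2× C (X3) → match; 3× O (X1) → no; 2× O (X2) → no; 1× N (charge +1, X3) → no; 1× O (charge -1, X1) → no.
That gives 2 matching atoms.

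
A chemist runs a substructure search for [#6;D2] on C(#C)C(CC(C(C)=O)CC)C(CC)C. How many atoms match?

The query [#6;D2] means: any carbon bonded to exactly two heavy atoms.
Check the 14 heavy atoms by environment: 5× C (D1) → no; 4× C (D2) → match; 4× C (D3) → no; 1× O (D1) → no.
That gives 4 matching atoms.

4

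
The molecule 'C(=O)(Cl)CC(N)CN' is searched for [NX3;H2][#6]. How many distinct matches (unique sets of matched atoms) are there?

[NX3;H2][#6] is the SMARTS for a primary amine: a trivalent nitrogen with two H attached to carbon.
The molecule carries 2 separate instances of a primary amino group (-NH2) meeting every constraint; each maps to a distinct set of atoms, giving 2 matches.

2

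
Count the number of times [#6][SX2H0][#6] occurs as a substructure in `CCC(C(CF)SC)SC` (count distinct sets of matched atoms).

[#6][SX2H0][#6] is the SMARTS for a thioether: an aliphatic sulfur bridging two carbons with no H on the sulfur.
The molecule carries 2 separate instances of a methylthio ether (-SCH3) meeting every constraint; each maps to a distinct set of atoms, giving 2 matches.

2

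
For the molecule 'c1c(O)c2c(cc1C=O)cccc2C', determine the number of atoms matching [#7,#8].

2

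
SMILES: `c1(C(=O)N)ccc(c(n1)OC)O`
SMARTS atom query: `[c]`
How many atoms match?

5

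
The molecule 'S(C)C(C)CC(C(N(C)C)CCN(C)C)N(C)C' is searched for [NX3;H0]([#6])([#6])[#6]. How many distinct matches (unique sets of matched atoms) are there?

3

[NX3;H0]([#6])([#6])[#6] is the SMARTS for a tertiary amine: a trivalent nitrogen with no H, bonded to three carbons.
The molecule carries 3 separate instances of a dimethylamino group (-N(CH3)2) meeting every constraint; each maps to a distinct set of atoms, giving 3 matches.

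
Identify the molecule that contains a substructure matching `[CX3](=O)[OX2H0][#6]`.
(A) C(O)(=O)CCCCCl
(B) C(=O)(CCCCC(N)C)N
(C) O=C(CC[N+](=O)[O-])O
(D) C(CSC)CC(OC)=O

[CX3](=O)[OX2H0][#6] describes a carbonyl carbon bonded to an oxygen that is itself bonded to carbon (no H on that O) (an ester).
(A) has a carboxylic acid group (-C(=O)OH) but the singly-bonded O carries H (OX2H1, not H0).
(B) has a primary amide (-C(=O)NH2) but the carbonyl is bonded to N, not to an O-C linkage.
(C) has a carboxylic acid group (-C(=O)OH) but the singly-bonded O carries H (OX2H1, not H0).
(D) contains a methyl-ester group (-C(=O)OCH3), which satisfies every atom and bond constraint.
So the answer is (D).

D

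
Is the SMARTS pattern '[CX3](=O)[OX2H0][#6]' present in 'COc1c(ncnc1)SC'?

No

The pattern [CX3](=O)[OX2H0][#6] describes a carbonyl carbon bonded to an oxygen that is itself bonded to carbon (no H on that O) — an ester.
The closest candidate here is a methoxy ether (-OCH3), but the ether oxygen is not adjacent to a C=O carbon. No other fragment satisfies the full query, so there is no match.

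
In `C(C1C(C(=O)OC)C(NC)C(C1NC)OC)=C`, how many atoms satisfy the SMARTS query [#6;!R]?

7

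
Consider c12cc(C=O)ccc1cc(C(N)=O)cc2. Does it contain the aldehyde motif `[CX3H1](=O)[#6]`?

Yes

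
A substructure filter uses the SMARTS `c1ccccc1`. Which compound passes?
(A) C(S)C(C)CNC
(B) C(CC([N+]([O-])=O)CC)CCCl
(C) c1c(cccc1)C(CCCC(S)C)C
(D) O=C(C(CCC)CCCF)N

C

c1ccccc1 describes six aromatic carbons in a ring (a benzene ring).
(A) has a methyl group (-CH3) but no six-membered all-carbon aromatic ring is present.
(B) has a methyl group (-CH3) but no six-membered all-carbon aromatic ring is present.
(C) contains a phenyl ring, which satisfies every atom and bond constraint.
(D) has a methyl group (-CH3) but no six-membered all-carbon aromatic ring is present.
So the answer is (C).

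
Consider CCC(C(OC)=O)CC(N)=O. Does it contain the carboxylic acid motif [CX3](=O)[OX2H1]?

No

The pattern [CX3](=O)[OX2H1] describes an sp2 carbon double-bonded to O and single-bonded to an -OH oxygen — a carboxylic acid.
The closest candidate here is a primary amide (-C(=O)NH2), but the carbonyl is bonded to N, not to an -OH oxygen. No other fragment satisfies the full query, so there is no match.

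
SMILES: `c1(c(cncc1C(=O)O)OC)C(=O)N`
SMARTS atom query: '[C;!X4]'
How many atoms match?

2

Check the 14 heavy atoms by environment: 1× n (aromatic, X2) → no; 5× c (aromatic, X3) → no; 2× O (X2) → no; 1× C (X4) → no; 2× C (X3) → match; 2× O (X1) → no; 1× N (X3) → no.
That gives 2 matching atoms.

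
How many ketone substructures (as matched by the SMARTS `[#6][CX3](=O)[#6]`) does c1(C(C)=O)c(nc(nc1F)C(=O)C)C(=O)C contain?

3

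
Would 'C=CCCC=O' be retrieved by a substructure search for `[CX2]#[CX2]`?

No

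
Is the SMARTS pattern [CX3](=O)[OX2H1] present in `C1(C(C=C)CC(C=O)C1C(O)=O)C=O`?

Yes

The pattern [CX3](=O)[OX2H1] describes an sp2 carbon double-bonded to O and single-bonded to an -OH oxygen — a carboxylic acid.
The molecule carries a carboxylic acid group (-C(=O)OH), whose atoms satisfy every constraint of the query, so the pattern matches.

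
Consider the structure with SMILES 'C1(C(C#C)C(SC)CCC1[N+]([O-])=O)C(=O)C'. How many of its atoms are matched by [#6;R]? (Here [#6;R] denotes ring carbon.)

The query [#6;R] means: carbon that is part of a ring.
Check the 16 heavy atoms by environment: 6× C (in 6-ring) → match; 1× S (acyclic) → no; 5× C (acyclic) → no; 1× N (charge +1, acyclic) → no; 1× O (charge -1, acyclic) → no; 2× O (acyclic) → no.
That gives 6 matching atoms.

6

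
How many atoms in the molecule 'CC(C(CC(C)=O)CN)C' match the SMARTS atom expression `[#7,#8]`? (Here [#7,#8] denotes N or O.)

The query [#7,#8] means: nitrogen or oxygen (comma = OR).
Check the 10 heavy atoms by environment: 8× C → no; 1× O → match; 1× N → match.
Summing the matching environments: 1 + 1 = 2 matching atoms.

2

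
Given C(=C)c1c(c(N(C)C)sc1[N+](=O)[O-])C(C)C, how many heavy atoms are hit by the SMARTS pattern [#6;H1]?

2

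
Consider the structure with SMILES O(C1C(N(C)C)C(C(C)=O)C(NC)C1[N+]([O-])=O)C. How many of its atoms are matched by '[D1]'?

8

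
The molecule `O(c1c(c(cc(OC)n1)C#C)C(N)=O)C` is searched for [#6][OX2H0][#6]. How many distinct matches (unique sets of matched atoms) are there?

2

[#6][OX2H0][#6] is the SMARTS for an ether: an aliphatic oxygen bridging two carbons with no H on the oxygen.
The molecule carries 2 separate instances of a methoxy ether (-OCH3) meeting every constraint; each maps to a distinct set of atoms, giving 2 matches.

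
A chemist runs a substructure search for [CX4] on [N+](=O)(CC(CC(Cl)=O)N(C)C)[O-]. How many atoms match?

The query [CX4] means: C with X4: aliphatic carbon with exactly 4 total connections (bonds + H).
Check the 12 heavy atoms by environment: 5× C (X4) → match; 1× N (charge +1, X3) → no; 1× O (charge -1, X1) → no; 2× O (X1) → no; 1× C (X3) → no; 1× Cl (X1) → no; 1× N (X3) → no.
That gives 5 matching atoms.

5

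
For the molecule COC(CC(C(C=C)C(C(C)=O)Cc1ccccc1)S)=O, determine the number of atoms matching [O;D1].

2

The query [O;D1] means: aliphatic oxygen bonded to exactly one heavy atom.
Check the 21 heavy atoms by environment: 3× C (D2) → no; 5× C (D3) → no; 3× C (D1) → no; 1× S (D1) → no; 1× c (aromatic, D3) → no; 5× c (aromatic, D2) → no; 2× O (D1) → match; 1× O (D2) → no.
That gives 2 matching atoms.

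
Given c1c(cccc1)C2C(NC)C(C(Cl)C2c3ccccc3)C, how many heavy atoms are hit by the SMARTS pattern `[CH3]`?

2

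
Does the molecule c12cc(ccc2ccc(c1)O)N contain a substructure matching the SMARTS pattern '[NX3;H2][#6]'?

Yes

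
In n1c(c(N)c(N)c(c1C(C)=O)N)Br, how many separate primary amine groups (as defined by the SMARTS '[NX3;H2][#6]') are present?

3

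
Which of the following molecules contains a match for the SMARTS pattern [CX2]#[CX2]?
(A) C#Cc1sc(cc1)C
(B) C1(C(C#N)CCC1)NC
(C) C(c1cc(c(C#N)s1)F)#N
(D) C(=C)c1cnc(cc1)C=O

[CX2]#[CX2] describes a carbon-carbon triple bond (an alkyne).
(A) contains an ethynyl group (-C#CH), which satisfies every atom and bond constraint.
(B) has a nitrile (-C#N) but the triple bond is C#N, not C#C.
(C) has a nitrile (-C#N) but the triple bond is C#N, not C#C.
(D) has a vinyl group (-CH=CH2) but the C=C is a double bond; both carbons are CX3, not CX2.
So the answer is (A).

A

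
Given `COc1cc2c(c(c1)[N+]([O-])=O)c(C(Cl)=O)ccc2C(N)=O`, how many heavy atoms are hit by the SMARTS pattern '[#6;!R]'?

The query [#6;!R] means: carbon not in any ring.
Check the 21 heavy atoms by environment: 10× c (aromatic, in 6-ring) → no; 1× N (charge +1, acyclic) → no; 1× O (charge -1, acyclic) → no; 4× O (acyclic) → no; 3× C (acyclic) → match; 1× N (acyclic) → no; 1× Cl (acyclic) → no.
That gives 3 matching atoms.

3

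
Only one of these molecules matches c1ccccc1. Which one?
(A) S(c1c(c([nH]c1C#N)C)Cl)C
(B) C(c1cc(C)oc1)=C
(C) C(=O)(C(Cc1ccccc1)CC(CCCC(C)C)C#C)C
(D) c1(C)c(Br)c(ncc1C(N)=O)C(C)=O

C

c1ccccc1 describes six aromatic carbons in a ring (a benzene ring).
(A) has a methyl group (-CH3) but no six-membered all-carbon aromatic ring is present.
(B) has a methyl group (-CH3) but no six-membered all-carbon aromatic ring is present.
(C) contains a phenyl ring, which satisfies every atom and bond constraint.
(D) has a methyl group (-CH3) but no six-membered all-carbon aromatic ring is present.
So the answer is (C).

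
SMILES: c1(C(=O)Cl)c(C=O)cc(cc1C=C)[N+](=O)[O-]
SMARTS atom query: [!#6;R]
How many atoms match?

0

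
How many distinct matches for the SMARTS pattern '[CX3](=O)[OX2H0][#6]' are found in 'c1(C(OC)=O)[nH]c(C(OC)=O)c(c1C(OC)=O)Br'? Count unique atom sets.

3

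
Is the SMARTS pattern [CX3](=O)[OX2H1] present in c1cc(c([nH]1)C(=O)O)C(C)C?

Yes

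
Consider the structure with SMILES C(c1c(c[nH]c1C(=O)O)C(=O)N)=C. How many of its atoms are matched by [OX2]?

The query [OX2] means: aliphatic oxygen with two total connections — ether, hydroxyl, or ester single-bond O.
Check the 13 heavy atoms by environment: 1× n (aromatic, X3) → no; 4× c (aromatic, X3) → no; 4× C (X3) → no; 2× O (X1) → no; 1× N (X3) → no; 1× O (X2) → match.
That gives 1 matching atom.

1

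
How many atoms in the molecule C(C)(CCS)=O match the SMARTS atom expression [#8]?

1

The query [#8] means: #8 matches any oxygen atom.
Check the 6 heavy atoms by environment: 4× C → no; 1× O → match; 1× S → no.
That gives 1 matching atom.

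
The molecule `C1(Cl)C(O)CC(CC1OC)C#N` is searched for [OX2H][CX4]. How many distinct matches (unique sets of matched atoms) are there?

[OX2H][CX4] is the SMARTS for an aliphatic alcohol: a hydroxyl oxygen bound to an sp3 (X4) carbon.
Exactly one fragment in the molecule meets all constraints, giving 1 match.

1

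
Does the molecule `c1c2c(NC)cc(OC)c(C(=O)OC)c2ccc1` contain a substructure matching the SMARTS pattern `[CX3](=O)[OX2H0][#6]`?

The pattern [CX3](=O)[OX2H0][#6] describes a carbonyl carbon bonded to an oxygen that is itself bonded to carbon (no H on that O) — an ester.
The molecule carries a methyl-ester group (-C(=O)OCH3), whose atoms satisfy every constraint of the query, so the pattern matches.

Yes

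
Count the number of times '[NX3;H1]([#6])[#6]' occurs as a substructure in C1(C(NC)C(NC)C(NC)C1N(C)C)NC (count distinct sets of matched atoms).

[NX3;H1]([#6])[#6] is the SMARTS for a secondary amine: a trivalent nitrogen with one H, bonded to two carbons.
The molecule carries 4 separate instances of an N-methylamino group (-NHCH3) meeting every constraint; each maps to a distinct set of atoms, giving 4 matches.

4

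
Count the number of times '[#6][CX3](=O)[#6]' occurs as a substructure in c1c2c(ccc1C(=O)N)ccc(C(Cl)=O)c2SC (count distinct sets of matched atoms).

0

[#6][CX3](=O)[#6] is the SMARTS for a ketone: a carbonyl carbon (no H) flanked by two carbons.
The molecule has a primary amide (-C(=O)NH2), but one neighbour of the carbonyl carbon is N, not C; nothing else fits, so there are 0 matches.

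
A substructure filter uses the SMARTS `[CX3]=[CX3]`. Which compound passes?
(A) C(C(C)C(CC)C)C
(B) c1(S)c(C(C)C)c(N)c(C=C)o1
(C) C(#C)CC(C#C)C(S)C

B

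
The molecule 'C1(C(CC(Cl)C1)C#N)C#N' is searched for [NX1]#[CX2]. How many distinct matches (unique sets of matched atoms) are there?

2

[NX1]#[CX2] is the SMARTS for a nitrile: a nitrogen triple-bonded to a two-connected carbon.
The molecule carries 2 separate instances of a nitrile (-C#N) meeting every constraint; each maps to a distinct set of atoms, giving 2 matches.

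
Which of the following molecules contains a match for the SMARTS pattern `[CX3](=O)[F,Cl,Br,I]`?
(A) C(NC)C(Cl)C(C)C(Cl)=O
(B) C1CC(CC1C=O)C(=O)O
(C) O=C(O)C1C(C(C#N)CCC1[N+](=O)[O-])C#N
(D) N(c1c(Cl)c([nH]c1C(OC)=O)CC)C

A

[CX3](=O)[F,Cl,Br,I] describes a carbonyl carbon bonded to a halogen (an acyl halide).
(A) contains an acyl chloride (-C(=O)Cl), which satisfies every atom and bond constraint.
(B) has a carboxylic acid group (-C(=O)OH) but the carbonyl is bonded to -OH, not to a halogen.
(C) has a carboxylic acid group (-C(=O)OH) but the carbonyl is bonded to -OH, not to a halogen.
(D) has a chloro substituent but the Cl is not on a carbonyl carbon.
So the answer is (A).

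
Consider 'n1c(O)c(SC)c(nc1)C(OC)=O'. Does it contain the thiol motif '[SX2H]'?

The pattern [SX2H] describes an aliphatic sulfur with two connections, one being H — a thiol.
The closest candidate here is a methylthio ether (-SCH3), but the sulfur has H0 (bonded to two carbons), not H1. No other fragment satisfies the full query, so there is no match.

No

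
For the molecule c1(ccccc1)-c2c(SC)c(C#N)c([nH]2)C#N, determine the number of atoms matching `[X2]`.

3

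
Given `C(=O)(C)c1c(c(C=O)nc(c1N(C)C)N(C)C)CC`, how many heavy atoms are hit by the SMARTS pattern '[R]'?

6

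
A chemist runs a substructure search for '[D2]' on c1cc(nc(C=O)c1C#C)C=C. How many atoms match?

6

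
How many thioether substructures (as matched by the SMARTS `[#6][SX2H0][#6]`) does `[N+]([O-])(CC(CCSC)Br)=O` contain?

1

[#6][SX2H0][#6] is the SMARTS for a thioether: an aliphatic sulfur bridging two carbons with no H on the sulfur.
Exactly one fragment in the molecule meets all constraints, giving 1 match.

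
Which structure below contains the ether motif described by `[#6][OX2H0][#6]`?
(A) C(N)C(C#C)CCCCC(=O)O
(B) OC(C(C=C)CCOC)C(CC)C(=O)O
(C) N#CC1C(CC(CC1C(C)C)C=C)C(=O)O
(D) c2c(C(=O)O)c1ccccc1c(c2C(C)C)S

B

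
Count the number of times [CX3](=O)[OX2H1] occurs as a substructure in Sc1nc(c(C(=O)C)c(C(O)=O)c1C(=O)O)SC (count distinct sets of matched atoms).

2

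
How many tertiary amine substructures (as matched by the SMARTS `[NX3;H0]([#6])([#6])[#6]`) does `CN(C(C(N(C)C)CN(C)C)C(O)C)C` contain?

[NX3;H0]([#6])([#6])[#6] is the SMARTS for a tertiary amine: a trivalent nitrogen with no H, bonded to three carbons.
The molecule carries 3 separate instances of a dimethylamino group (-N(CH3)2) meeting every constraint; each maps to a distinct set of atoms, giving 3 matches.

3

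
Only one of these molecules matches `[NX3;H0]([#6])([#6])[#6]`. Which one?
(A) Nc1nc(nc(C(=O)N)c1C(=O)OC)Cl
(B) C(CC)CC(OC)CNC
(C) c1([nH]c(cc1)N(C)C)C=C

C

[NX3;H0]([#6])([#6])[#6] describes a trivalent nitrogen with no H, bonded to three carbons (a tertiary amine).
(A) has a primary amino group (-NH2) but the nitrogen has H2, not H0 with three carbons.
(B) has an N-methylamino group (-NHCH3) but the nitrogen still has one H (H1), not H0.
(C) contains a dimethylamino group (-N(CH3)2), which satisfies every atom and bond constraint.
So the answer is (C).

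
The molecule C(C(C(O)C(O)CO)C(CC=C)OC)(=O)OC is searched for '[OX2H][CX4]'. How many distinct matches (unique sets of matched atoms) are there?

3

[OX2H][CX4] is the SMARTS for an aliphatic alcohol: a hydroxyl oxygen bound to an sp3 (X4) carbon.
The molecule carries 3 separate instances of a hydroxyl group (-OH) meeting every constraint; each maps to a distinct set of atoms, giving 3 matches.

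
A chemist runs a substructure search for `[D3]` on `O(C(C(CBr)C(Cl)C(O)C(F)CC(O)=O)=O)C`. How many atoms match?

6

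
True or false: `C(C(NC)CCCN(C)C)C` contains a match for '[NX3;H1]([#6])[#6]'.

True

The pattern [NX3;H1]([#6])[#6] describes a trivalent nitrogen with one H, bonded to two carbons — a secondary amine.
The molecule carries an N-methylamino group (-NHCH3), whose atoms satisfy every constraint of the query, so the pattern matches.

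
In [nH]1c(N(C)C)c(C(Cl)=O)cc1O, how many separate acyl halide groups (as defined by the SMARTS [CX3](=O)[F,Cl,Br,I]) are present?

1

[CX3](=O)[F,Cl,Br,I] is the SMARTS for an acyl halide: a carbonyl carbon bonded to a halogen.
Exactly one fragment in the molecule meets all constraints, giving 1 match.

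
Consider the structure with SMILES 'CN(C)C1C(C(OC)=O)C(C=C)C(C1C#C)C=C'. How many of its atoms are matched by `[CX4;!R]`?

3

Check the 18 heavy atoms by environment: 5× C (X4, in 5-ring) → no; 5× C (X3, acyclic) → no; 2× C (X2, acyclic) → no; 1× O (X1, acyclic) → no; 1× O (X2, acyclic) → no; 3× C (X4, acyclic) → match; 1× N (X3, acyclic) → no.
That gives 3 matching atoms.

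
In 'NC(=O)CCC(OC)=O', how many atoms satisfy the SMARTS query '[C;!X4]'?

2

The query [C;!X4] means: aliphatic carbon that does not have four total connections.
Check the 9 heavy atoms by environment: 3× C (X4) → no; 2× C (X3) → match; 2× O (X1) → no; 1× N (X3) → no; 1× O (X2) → no.
That gives 2 matching atoms.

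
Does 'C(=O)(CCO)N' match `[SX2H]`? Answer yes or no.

No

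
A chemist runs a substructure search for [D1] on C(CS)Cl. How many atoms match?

2

The query [D1] means: atom with exactly one heavy-atom neighbour (degree 1).
Check the 4 heavy atoms by environment: 2× C (D2) → no; 1× S (D1) → match; 1× Cl (D1) → match.
Summing the matching environments: 1 + 1 = 2 matching atoms.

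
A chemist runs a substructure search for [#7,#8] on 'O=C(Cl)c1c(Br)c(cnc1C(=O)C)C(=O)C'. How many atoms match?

4

The query [#7,#8] means: nitrogen or oxygen (comma = OR).
Check the 16 heavy atoms by environment: 1× n (aromatic) → match; 5× c (aromatic) → no; 5× C → no; 3× O → match; 1× Br → no; 1× Cl → no.
Summing the matching environments: 1 + 3 = 4 matching atoms.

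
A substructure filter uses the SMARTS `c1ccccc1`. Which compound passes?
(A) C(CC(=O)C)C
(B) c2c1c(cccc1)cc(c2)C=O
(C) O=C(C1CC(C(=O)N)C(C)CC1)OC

B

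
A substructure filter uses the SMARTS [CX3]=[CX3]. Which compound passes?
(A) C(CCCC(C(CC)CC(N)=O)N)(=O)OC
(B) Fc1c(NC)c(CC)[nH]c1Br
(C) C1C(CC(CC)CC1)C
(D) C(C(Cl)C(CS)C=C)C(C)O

D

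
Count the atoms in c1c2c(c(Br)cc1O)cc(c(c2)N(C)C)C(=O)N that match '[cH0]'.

The query [cH0] means: aromatic carbon with no attached hydrogen (substituted or ring-fusion).
Check the 18 heavy atoms by environment: 6× c (aromatic, H0) → match; 4× c (aromatic, H1) → no; 1× O (H1) → no; 1× C (H0) → no; 1× O (H0) → no; 1× N (H2) → no; 1× Br (H0) → no; 1× N (H0) → no; 2× C (H3) → no.
That gives 6 matching atoms.

6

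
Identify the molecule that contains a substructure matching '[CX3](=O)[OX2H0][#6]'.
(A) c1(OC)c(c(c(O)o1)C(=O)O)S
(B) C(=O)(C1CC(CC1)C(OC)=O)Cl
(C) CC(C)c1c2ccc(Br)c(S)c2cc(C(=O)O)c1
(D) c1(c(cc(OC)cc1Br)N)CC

[CX3](=O)[OX2H0][#6] describes a carbonyl carbon bonded to an oxygen that is itself bonded to carbon (no H on that O) (an ester).
(A) has a methoxy ether (-OCH3) but the ether oxygen is not adjacent to a C=O carbon.
(B) contains a methyl-ester group (-C(=O)OCH3), which satisfies every atom and bond constraint.
(C) has a carboxylic acid group (-C(=O)OH) but the singly-bonded O carries H (OX2H1, not H0).
(D) has a methoxy ether (-OCH3) but the ether oxygen is not adjacent to a C=O carbon.
So the answer is (B).

B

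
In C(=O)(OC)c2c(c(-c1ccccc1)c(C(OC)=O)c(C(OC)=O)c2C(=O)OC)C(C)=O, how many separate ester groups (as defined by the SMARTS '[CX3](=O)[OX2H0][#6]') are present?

[CX3](=O)[OX2H0][#6] is the SMARTS for an ester: a carbonyl carbon bonded to an oxygen that is itself bonded to carbon (no H on that O).
The molecule carries 4 separate instances of a methyl-ester group (-C(=O)OCH3) meeting every constraint; each maps to a distinct set of atoms, giving 4 matches.

4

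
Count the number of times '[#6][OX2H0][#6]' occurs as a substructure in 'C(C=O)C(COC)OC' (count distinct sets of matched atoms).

2

[#6][OX2H0][#6] is the SMARTS for an ether: an aliphatic oxygen bridging two carbons with no H on the oxygen.
The molecule carries 2 separate instances of a methoxy ether (-OCH3) meeting every constraint; each maps to a distinct set of atoms, giving 2 matches.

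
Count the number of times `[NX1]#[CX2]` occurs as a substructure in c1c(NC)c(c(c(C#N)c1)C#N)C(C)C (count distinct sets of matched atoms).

2

[NX1]#[CX2] is the SMARTS for a nitrile: a nitrogen triple-bonded to a two-connected carbon.
The molecule carries 2 separate instances of a nitrile (-C#N) meeting every constraint; each maps to a distinct set of atoms, giving 2 matches.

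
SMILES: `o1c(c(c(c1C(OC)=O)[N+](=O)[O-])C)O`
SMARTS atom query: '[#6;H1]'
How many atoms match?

The query [#6;H1] means: any carbon bearing exactly one hydrogen.
Check the 14 heavy atoms by environment: 1× o (aromatic, H0) → no; 4× c (aromatic, H0) → no; 1× N (charge +1, H0) → no; 1× O (charge -1, H0) → no; 3× O (H0) → no; 1× O (H1) → no; 2× C (H3) → no; 1× C (H0) → no.
No environment satisfies the query, so 0 matching atoms.

0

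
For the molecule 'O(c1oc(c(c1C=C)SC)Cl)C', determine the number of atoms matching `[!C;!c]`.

The query [!C;!c] means: neither aliphatic nor aromatic carbon — same as [!#6].
Check the 12 heavy atoms by environment: 1× o (aromatic) → match; 4× c (aromatic) → no; 1× O → match; 4× C → no; 1× S → match; 1× Cl → match.
Summing the matching environments: 1 + 1 + 1 + 1 = 4 matching atoms.

4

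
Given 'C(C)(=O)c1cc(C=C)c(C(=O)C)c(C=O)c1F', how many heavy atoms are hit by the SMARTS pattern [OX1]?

Check the 17 heavy atoms by environment: 6× c (aromatic, X3) → no; 5× C (X3) → no; 3× O (X1) → match; 2× C (X4) → no; 1× F (X1) → no.
That gives 3 matching atoms.

3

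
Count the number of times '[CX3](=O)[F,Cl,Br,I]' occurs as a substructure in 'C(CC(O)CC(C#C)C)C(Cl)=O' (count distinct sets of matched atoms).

1

[CX3](=O)[F,Cl,Br,I] is the SMARTS for an acyl halide: a carbonyl carbon bonded to a halogen.
Exactly one fragment in the molecule meets all constraints, giving 1 match.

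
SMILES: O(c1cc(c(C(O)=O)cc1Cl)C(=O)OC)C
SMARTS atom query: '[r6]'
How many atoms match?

Check the 16 heavy atoms by environment: 6× c (aromatic, in 6-ring) → match; 4× C (acyclic) → no; 5× O (acyclic) → no; 1× Cl (acyclic) → no.
That gives 6 matching atoms.

6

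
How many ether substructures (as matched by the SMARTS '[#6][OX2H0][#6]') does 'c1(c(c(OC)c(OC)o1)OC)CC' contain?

3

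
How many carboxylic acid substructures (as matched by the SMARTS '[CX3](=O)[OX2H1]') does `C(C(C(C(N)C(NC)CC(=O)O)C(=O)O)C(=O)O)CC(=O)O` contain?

4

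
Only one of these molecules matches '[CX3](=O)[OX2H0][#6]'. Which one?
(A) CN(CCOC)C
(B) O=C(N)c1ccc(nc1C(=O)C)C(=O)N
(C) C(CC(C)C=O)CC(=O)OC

C

[CX3](=O)[OX2H0][#6] describes a carbonyl carbon bonded to an oxygen that is itself bonded to carbon (no H on that O) (an ester).
(A) has a methoxy ether (-OCH3) but the ether oxygen is not adjacent to a C=O carbon.
(B) has a primary amide (-C(=O)NH2) but the carbonyl is bonded to N, not to an O-C linkage.
(C) contains a methyl-ester group (-C(=O)OCH3), which satisfies every atom and bond constraint.
So the answer is (C).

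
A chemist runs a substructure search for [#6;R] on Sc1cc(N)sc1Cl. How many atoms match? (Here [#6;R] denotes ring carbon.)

4

The query [#6;R] means: carbon that is part of a ring.
Check the 8 heavy atoms by environment: 1× s (aromatic, in 5-ring) → no; 4× c (aromatic, in 5-ring) → match; 1× S (acyclic) → no; 1× Cl (acyclic) → no; 1× N (acyclic) → no.
That gives 4 matching atoms.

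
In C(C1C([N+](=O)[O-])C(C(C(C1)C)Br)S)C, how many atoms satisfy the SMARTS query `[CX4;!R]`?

3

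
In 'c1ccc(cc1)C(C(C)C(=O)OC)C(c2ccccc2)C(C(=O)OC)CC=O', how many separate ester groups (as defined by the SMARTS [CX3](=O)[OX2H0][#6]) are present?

2

[CX3](=O)[OX2H0][#6] is the SMARTS for an ester: a carbonyl carbon bonded to an oxygen that is itself bonded to carbon (no H on that O).
The molecule carries 2 separate instances of a methyl-ester group (-C(=O)OCH3) meeting every constraint; each maps to a distinct set of atoms, giving 2 matches.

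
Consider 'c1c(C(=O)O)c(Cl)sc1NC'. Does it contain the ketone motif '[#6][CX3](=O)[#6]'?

No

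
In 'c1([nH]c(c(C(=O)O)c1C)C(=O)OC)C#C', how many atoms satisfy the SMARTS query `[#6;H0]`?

7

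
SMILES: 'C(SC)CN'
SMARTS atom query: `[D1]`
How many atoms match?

Check the 5 heavy atoms by environment: 2× C (D2) → no; 1× N (D1) → match; 1× S (D2) → no; 1× C (D1) → match.
Summing the matching environments: 1 + 1 = 2 matching atoms.

2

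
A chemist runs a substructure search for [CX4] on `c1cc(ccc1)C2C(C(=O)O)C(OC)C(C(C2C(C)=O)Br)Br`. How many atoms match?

The query [CX4] means: C with X4: aliphatic carbon with exactly 4 total connections (bonds + H).
Check the 22 heavy atoms by environment: 8× C (X4) → match; 6× c (aromatic, X3) → no; 2× Br (X1) → no; 2× C (X3) → no; 2× O (X1) → no; 2× O (X2) → no.
That gives 8 matching atoms.

8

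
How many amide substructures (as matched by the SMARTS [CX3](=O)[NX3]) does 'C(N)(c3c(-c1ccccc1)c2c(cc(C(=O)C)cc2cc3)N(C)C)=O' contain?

1

[CX3](=O)[NX3] is the SMARTS for an amide: a carbonyl carbon bonded to a trivalent nitrogen.
Exactly one fragment in the molecule meets all constraints, giving 1 match.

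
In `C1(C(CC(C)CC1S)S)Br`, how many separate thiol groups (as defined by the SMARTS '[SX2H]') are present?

2

[SX2H] is the SMARTS for a thiol: an aliphatic sulfur with two connections, one being H.
The molecule carries 2 separate instances of a thiol (-SH) meeting every constraint; each maps to a distinct set of atoms, giving 2 matches.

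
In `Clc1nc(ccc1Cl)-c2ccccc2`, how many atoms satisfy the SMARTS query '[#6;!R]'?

The query [#6;!R] means: carbon not in any ring.
Check the 14 heavy atoms by environment: 1× n (aromatic, in 6-ring) → no; 11× c (aromatic, in 6-ring) → no; 2× Cl (acyclic) → no.
No environment satisfies the query, so 0 matching atoms.

0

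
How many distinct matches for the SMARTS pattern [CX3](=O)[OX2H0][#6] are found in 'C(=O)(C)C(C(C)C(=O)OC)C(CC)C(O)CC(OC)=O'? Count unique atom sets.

2

[CX3](=O)[OX2H0][#6] is the SMARTS for an ester: a carbonyl carbon bonded to an oxygen that is itself bonded to carbon (no H on that O).
The molecule carries 2 separate instances of a methyl-ester group (-C(=O)OCH3) meeting every constraint; each maps to a distinct set of atoms, giving 2 matches.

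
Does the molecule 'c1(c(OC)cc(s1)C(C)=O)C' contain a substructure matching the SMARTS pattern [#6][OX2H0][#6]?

Yes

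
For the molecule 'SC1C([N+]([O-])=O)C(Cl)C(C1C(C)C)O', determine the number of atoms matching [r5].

5

Check the 14 heavy atoms by environment: 5× C (in 5-ring) → match; 2× O (acyclic) → no; 1× Cl (acyclic) → no; 1× S (acyclic) → no; 3× C (acyclic) → no; 1× N (charge +1, acyclic) → no; 1× O (charge -1, acyclic) → no.
That gives 5 matching atoms.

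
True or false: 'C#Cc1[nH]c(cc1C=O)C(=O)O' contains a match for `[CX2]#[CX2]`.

True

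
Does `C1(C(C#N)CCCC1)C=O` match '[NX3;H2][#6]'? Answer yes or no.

The pattern [NX3;H2][#6] describes a trivalent nitrogen with two H attached to carbon — a primary amine.
The closest candidate here is a nitrile (-C#N), but the nitrogen is NX1 (triple-bonded), not NX3 with two H. No other fragment satisfies the full query, so there is no match.

No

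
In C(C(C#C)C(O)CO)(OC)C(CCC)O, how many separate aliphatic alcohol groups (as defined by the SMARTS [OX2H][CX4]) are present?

3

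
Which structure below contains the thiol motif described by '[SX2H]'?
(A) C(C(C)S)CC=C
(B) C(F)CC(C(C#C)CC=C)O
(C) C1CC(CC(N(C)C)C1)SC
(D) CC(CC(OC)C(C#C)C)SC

A

[SX2H] describes an aliphatic sulfur with two connections, one being H (a thiol).
(A) contains a thiol (-SH), which satisfies every atom and bond constraint.
(B) has a hydroxyl group (-OH) but it is an -OH, not an -SH.
(C) has a methylthio ether (-SCH3) but the sulfur has H0 (bonded to two carbons), not H1.
(D) has a methylthio ether (-SCH3) but the sulfur has H0 (bonded to two carbons), not H1.
So the answer is (A).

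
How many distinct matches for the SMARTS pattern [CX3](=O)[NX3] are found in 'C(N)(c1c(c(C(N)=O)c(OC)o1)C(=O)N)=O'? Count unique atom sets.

3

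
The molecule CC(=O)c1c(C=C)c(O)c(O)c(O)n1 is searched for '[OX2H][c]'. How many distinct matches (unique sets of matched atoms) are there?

3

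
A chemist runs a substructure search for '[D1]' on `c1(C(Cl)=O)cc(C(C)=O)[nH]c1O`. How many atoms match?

5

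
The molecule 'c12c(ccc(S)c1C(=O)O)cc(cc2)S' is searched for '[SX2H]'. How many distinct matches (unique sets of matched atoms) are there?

2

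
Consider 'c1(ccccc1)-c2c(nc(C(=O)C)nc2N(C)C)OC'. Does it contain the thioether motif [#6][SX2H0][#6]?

The pattern [#6][SX2H0][#6] describes an aliphatic sulfur bridging two carbons with no H on the sulfur — a thioether.
The closest candidate here is a methoxy ether (-OCH3), but the bridging atom is O, not S. No other fragment satisfies the full query, so there is no match.

No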